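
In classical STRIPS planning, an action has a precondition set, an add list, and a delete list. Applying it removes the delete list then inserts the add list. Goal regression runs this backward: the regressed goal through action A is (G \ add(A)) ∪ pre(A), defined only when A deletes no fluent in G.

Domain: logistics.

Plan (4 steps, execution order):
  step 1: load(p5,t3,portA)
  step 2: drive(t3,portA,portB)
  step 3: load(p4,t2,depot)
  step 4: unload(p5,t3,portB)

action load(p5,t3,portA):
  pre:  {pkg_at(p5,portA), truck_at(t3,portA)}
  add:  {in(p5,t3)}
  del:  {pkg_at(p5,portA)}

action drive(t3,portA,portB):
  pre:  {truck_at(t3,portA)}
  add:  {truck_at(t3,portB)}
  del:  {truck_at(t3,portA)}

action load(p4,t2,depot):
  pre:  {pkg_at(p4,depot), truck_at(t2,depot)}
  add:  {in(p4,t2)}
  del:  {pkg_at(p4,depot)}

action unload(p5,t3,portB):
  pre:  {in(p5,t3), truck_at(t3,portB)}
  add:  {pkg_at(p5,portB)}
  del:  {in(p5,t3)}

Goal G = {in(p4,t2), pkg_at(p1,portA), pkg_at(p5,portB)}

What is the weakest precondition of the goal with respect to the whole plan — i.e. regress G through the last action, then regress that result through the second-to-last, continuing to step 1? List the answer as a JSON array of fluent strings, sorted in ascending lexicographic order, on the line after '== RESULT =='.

Work backward from the goal:
  through step 4 (unload(p5,t3,portB)): drop {pkg_at(p5,portB)}, keep {in(p4,t2), pkg_at(p1,portA)}, require {in(p5,t3), truck_at(t3,portB)}
    → {in(p4,t2), in(p5,t3), pkg_at(p1,portA), truck_at(t3,portB)}
  through step 3 (load(p4,t2,depot)): drop {in(p4,t2)}, keep {in(p5,t3), pkg_at(p1,portA), truck_at(t3,portB)}, require {pkg_at(p4,depot), truck_at(t2,depot)}
    → {in(p5,t3), pkg_at(p1,portA), pkg_at(p4,depot), truck_at(t2,depot), truck_at(t3,portB)}
  through step 2 (drive(t3,portA,portB)): drop {truck_at(t3,portB)}, keep {in(p5,t3), pkg_at(p1,portA), pkg_at(p4,depot), truck_at(t2,depot)}, require {truck_at(t3,portA)}
    → {in(p5,t3), pkg_at(p1,portA), pkg_at(p4,depot), truck_at(t2,depot), truck_at(t3,portA)}
  through step 1 (load(p5,t3,portA)): drop {in(p5,t3)}, keep {pkg_at(p1,portA), pkg_at(p4,depot), truck_at(t2,depot), truck_at(t3,portA)}, require {pkg_at(p5,portA), truck_at(t3,portA)}
    → {pkg_at(p1,portA), pkg_at(p4,depot), pkg_at(p5,portA), truck_at(t2,depot), truck_at(t3,portA)}

== RESULT ==
["pkg_at(p1,portA)", "pkg_at(p4,depot)", "pkg_at(p5,portA)", "truck_at(t2,depot)", "truck_at(t3,portA)"]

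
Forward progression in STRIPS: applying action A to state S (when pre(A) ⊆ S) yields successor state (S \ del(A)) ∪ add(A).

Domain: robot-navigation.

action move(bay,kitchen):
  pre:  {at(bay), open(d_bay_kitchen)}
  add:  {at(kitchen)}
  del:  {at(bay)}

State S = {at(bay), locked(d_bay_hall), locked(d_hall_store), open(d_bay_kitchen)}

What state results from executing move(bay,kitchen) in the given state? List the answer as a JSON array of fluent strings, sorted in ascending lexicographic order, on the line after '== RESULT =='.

Progress:
  pre ⊆ S: {at(bay), open(d_bay_kitchen)} ⊆ S  — applicable
  S \ del = {locked(d_bay_hall), locked(d_hall_store), open(d_bay_kitchen)}
  ∪ add   = {at(kitchen), locked(d_bay_hall), locked(d_hall_store), open(d_bay_kitchen)}

== RESULT ==
["at(kitchen)", "locked(d_bay_hall)", "locked(d_hall_store)", "open(d_bay_kitchen)"]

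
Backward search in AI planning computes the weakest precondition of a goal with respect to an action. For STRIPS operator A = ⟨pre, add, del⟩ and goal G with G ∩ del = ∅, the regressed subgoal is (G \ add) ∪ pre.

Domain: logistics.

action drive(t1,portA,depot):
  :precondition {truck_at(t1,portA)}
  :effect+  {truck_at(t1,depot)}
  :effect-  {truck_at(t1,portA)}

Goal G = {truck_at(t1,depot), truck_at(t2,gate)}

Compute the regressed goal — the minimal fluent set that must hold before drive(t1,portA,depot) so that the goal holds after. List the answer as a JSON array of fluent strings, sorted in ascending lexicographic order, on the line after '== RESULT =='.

Compute (G \ add) ∪ pre:
  G ∩ del = {}  (empty — regression defined)
  G \ add = {truck_at(t1,depot), truck_at(t2,gate)} \ {truck_at(t1,depot)} = {truck_at(t2,gate)}
  ∪ pre   = {truck_at(t2,gate)} ∪ {truck_at(t1,portA)}
          = {truck_at(t1,portA), truck_at(t2,gate)}

== RESULT ==
["truck_at(t1,portA)", "truck_at(t2,gate)"]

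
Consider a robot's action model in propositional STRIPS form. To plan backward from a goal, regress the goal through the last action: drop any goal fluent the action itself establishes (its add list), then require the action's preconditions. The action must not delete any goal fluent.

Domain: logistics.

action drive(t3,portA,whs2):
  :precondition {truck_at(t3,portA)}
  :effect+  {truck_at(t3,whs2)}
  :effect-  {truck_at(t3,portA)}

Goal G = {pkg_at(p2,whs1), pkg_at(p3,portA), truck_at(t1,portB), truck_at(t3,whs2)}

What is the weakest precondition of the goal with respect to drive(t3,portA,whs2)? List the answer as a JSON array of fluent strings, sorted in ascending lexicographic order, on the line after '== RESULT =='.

Regress:
  G ∩ del = {}  (empty — regression defined)
  G \ add = {pkg_at(p2,whs1), pkg_at(p3,portA), truck_at(t1,portB), truck_at(t3,whs2)} \ {truck_at(t3,whs2)} = {pkg_at(p2,whs1), pkg_at(p3,portA), truck_at(t1,portB)}
  ∪ pre   = {pkg_at(p2,whs1), pkg_at(p3,portA), truck_at(t1,portB)} ∪ {truck_at(t3,portA)}
          = {pkg_at(p2,whs1), pkg_at(p3,portA), truck_at(t1,portB), truck_at(t3,portA)}

== RESULT ==
["pkg_at(p2,whs1)", "pkg_at(p3,portA)", "truck_at(t1,portB)", "truck_at(t3,portA)"]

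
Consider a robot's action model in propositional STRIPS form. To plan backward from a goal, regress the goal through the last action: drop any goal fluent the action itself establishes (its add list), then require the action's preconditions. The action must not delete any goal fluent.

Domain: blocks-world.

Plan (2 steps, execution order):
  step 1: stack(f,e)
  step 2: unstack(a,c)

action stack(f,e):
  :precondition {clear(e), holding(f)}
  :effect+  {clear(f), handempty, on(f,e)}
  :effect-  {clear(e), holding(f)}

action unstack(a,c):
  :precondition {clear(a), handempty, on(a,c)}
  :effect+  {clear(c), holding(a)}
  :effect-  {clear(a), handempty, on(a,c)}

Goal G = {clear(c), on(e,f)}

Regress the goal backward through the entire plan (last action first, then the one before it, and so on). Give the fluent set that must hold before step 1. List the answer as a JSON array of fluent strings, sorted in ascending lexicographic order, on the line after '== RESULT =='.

Work backward from the goal:
  through step 2 (unstack(a,c)): drop {clear(c)}, keep {on(e,f)}, require {clear(a), handempty, on(a,c)}
    → {clear(a), handempty, on(a,c), on(e,f)}
  through step 1 (stack(f,e)): drop {handempty}, keep {clear(a), on(a,c), on(e,f)}, require {clear(e), holding(f)}
    → {clear(a), clear(e), holding(f), on(a,c), on(e,f)}

== RESULT ==
["clear(a)", "clear(e)", "holding(f)", "on(a,c)", "on(e,f)"]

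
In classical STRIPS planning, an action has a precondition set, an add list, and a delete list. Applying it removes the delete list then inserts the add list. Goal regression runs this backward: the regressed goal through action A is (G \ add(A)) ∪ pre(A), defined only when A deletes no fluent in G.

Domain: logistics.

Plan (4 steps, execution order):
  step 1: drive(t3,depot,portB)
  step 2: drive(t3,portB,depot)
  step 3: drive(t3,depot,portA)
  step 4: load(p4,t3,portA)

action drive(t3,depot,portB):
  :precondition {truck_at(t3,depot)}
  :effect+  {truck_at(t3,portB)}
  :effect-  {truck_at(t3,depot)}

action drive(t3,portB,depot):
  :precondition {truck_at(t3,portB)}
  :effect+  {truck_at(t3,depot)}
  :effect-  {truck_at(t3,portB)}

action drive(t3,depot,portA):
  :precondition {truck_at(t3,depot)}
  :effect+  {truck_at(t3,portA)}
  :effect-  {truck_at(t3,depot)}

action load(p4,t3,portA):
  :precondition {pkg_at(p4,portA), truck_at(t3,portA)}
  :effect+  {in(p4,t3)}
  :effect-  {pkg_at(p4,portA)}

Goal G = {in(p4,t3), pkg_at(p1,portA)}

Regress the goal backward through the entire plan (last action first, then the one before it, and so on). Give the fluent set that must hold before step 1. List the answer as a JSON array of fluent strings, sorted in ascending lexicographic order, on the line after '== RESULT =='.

Regress step by step:
  through step 4 (load(p4,t3,portA)): drop {in(p4,t3)}, keep {pkg_at(p1,portA)}, require {pkg_at(p4,portA), truck_at(t3,portA)}
    → {pkg_at(p1,portA), pkg_at(p4,portA), truck_at(t3,portA)}
  through step 3 (drive(t3,depot,portA)): drop {truck_at(t3,portA)}, keep {pkg_at(p1,portA), pkg_at(p4,portA)}, require {truck_at(t3,depot)}
    → {pkg_at(p1,portA), pkg_at(p4,portA), truck_at(t3,depot)}
  through step 2 (drive(t3,portB,depot)): drop {truck_at(t3,depot)}, keep {pkg_at(p1,portA), pkg_at(p4,portA)}, require {truck_at(t3,portB)}
    → {pkg_at(p1,portA), pkg_at(p4,portA), truck_at(t3,portB)}
  through step 1 (drive(t3,depot,portB)): drop {truck_at(t3,portB)}, keep {pkg_at(p1,portA), pkg_at(p4,portA)}, require {truck_at(t3,depot)}
    → {pkg_at(p1,portA), pkg_at(p4,portA), truck_at(t3,depot)}

== RESULT ==
["pkg_at(p1,portA)", "pkg_at(p4,portA)", "truck_at(t3,depot)"]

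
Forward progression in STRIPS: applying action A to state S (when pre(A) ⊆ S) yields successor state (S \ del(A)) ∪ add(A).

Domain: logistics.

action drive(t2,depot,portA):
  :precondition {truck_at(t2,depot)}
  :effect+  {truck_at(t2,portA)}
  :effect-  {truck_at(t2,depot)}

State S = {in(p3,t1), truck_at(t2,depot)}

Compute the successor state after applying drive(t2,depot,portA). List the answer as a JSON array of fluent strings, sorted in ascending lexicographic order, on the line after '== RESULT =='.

Compute (S \ del) ∪ add:
  pre ⊆ S: {truck_at(t2,depot)} ⊆ S  — applicable
  S \ del = {in(p3,t1)}
  ∪ add   = {in(p3,t1), truck_at(t2,portA)}

== RESULT ==
["in(p3,t1)", "truck_at(t2,portA)"]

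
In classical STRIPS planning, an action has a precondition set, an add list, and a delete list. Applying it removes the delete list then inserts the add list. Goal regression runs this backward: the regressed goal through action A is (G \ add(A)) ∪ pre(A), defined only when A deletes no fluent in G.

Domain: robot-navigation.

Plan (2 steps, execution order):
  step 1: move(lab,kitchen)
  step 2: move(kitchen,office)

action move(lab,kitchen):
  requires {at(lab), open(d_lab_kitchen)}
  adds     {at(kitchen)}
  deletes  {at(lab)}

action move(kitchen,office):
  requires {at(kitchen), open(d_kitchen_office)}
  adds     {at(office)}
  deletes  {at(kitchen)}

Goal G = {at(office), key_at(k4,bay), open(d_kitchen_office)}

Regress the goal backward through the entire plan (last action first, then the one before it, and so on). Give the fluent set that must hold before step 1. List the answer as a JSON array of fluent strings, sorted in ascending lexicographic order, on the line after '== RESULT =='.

Work backward from the goal:
  through step 2 (move(kitchen,office)): drop {at(office)}, keep {key_at(k4,bay), open(d_kitchen_office)}, require {at(kitchen), open(d_kitchen_office)}
    → {at(kitchen), key_at(k4,bay), open(d_kitchen_office)}
  through step 1 (move(lab,kitchen)): drop {at(kitchen)}, keep {key_at(k4,bay), open(d_kitchen_office)}, require {at(lab), open(d_lab_kitchen)}
    → {at(lab), key_at(k4,bay), open(d_kitchen_office), open(d_lab_kitchen)}

== RESULT ==
["at(lab)", "key_at(k4,bay)", "open(d_kitchen_office)", "open(d_lab_kitchen)"]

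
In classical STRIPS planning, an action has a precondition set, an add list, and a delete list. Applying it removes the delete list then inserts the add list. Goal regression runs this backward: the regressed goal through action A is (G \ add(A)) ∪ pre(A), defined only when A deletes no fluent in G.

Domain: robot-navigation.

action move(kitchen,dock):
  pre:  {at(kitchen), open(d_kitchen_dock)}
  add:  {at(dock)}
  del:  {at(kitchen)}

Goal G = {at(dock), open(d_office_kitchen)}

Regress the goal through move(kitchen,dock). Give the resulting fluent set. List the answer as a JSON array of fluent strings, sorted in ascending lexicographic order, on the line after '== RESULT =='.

Compute (G \ add) ∪ pre:
  G ∩ del = {}  (empty — regression defined)
  G \ add = {at(dock), open(d_office_kitchen)} \ {at(dock)} = {open(d_office_kitchen)}
  ∪ pre   = {open(d_office_kitchen)} ∪ {at(kitchen), open(d_kitchen_dock)}
          = {at(kitchen), open(d_kitchen_dock), open(d_office_kitchen)}

== RESULT ==
["at(kitchen)", "open(d_kitchen_dock)", "open(d_office_kitchen)"]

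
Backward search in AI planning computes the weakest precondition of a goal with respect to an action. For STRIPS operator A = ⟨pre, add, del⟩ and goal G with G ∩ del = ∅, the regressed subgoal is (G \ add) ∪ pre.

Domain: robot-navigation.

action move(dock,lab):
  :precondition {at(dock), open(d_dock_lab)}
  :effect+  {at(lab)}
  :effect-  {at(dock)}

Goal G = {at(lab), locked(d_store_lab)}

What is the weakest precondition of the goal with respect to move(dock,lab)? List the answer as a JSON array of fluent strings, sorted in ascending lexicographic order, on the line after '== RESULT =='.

Compute (G \ add) ∪ pre:
  G ∩ del = {}  (empty — regression defined)
  G \ add = {at(lab), locked(d_store_lab)} \ {at(lab)} = {locked(d_store_lab)}
  ∪ pre   = {locked(d_store_lab)} ∪ {at(dock), open(d_dock_lab)}
          = {at(dock), locked(d_store_lab), open(d_dock_lab)}

== RESULT ==
["at(dock)", "locked(d_store_lab)", "open(d_dock_lab)"]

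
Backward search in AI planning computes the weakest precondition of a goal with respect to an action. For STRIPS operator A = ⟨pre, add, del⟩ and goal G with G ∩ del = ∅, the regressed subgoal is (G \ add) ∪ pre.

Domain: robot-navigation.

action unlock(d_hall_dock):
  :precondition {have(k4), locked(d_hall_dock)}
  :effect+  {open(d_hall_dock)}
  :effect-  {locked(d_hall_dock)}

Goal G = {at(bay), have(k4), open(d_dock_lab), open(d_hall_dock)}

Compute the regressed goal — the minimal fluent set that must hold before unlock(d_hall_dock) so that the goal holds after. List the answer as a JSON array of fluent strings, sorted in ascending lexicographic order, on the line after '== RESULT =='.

Regress:
  G ∩ del = {}  (empty — regression defined)
  G \ add = {at(bay), have(k4), open(d_dock_lab), open(d_hall_dock)} \ {open(d_hall_dock)} = {at(bay), have(k4), open(d_dock_lab)}
  ∪ pre   = {at(bay), have(k4), open(d_dock_lab)} ∪ {have(k4), locked(d_hall_dock)}
          = {at(bay), have(k4), locked(d_hall_dock), open(d_dock_lab)}

== RESULT ==
["at(bay)", "have(k4)", "locked(d_hall_dock)", "open(d_dock_lab)"]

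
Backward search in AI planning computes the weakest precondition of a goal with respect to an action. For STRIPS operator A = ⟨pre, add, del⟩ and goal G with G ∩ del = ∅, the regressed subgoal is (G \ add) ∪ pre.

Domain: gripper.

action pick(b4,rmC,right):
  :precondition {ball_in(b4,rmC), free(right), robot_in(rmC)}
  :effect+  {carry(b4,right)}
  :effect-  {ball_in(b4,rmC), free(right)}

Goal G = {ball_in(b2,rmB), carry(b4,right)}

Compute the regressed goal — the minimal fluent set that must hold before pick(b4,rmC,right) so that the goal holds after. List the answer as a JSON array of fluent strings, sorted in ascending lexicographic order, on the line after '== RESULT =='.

Compute (G \ add) ∪ pre:
  G ∩ del = {}  (empty — regression defined)
  G \ add = {ball_in(b2,rmB), carry(b4,right)} \ {carry(b4,right)} = {ball_in(b2,rmB)}
  ∪ pre   = {ball_in(b2,rmB)} ∪ {ball_in(b4,rmC), free(right), robot_in(rmC)}
          = {ball_in(b2,rmB), ball_in(b4,rmC), free(right), robot_in(rmC)}

== RESULT ==
["ball_in(b2,rmB)", "ball_in(b4,rmC)", "free(right)", "robot_in(rmC)"]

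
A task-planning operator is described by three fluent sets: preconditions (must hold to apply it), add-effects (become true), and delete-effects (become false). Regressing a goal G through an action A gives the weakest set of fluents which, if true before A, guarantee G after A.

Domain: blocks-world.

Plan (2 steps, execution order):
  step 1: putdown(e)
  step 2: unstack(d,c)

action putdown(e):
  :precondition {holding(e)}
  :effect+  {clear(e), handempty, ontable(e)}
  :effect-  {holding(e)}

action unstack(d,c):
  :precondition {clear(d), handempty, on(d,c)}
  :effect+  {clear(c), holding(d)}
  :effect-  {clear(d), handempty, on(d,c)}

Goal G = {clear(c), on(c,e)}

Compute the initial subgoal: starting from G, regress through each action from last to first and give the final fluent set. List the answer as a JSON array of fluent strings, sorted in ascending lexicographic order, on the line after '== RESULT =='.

Regress step by step:
  through step 2 (unstack(d,c)): drop {clear(c)}, keep {on(c,e)}, require {clear(d), handempty, on(d,c)}
    → {clear(d), handempty, on(c,e), on(d,c)}
  through step 1 (putdown(e)): drop {handempty}, keep {clear(d), on(c,e), on(d,c)}, require {holding(e)}
    → {clear(d), holding(e), on(c,e), on(d,c)}

== RESULT ==
["clear(d)", "holding(e)", "on(c,e)", "on(d,c)"]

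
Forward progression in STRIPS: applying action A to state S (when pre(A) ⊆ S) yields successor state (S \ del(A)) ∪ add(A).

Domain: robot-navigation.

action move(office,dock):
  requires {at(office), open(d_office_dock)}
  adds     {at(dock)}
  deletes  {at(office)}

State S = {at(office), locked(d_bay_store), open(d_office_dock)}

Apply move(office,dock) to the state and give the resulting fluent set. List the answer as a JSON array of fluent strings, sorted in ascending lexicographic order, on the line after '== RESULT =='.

Progress:
  pre ⊆ S: {at(office), open(d_office_dock)} ⊆ S  — applicable
  S \ del = {locked(d_bay_store), open(d_office_dock)}
  ∪ add   = {at(dock), locked(d_bay_store), open(d_office_dock)}

== RESULT ==
["at(dock)", "locked(d_bay_store)", "open(d_office_dock)"]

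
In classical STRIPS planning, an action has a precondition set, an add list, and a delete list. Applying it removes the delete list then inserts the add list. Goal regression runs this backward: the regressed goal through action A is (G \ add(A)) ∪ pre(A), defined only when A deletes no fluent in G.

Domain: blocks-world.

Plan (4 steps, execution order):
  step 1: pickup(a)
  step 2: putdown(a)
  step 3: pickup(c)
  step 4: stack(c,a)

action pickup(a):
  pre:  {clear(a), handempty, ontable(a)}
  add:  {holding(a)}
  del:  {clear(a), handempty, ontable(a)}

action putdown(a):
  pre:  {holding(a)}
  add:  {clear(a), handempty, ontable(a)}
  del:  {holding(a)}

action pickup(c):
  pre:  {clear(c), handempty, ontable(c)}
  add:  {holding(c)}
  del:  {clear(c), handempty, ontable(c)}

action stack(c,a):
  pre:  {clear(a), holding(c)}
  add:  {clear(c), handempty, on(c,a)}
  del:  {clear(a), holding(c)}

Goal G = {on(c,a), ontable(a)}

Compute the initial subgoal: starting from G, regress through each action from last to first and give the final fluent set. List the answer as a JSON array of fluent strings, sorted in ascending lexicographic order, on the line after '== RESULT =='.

Work backward from the goal:
  through step 4 (stack(c,a)): drop {on(c,a)}, keep {ontable(a)}, require {clear(a), holding(c)}
    → {clear(a), holding(c), ontable(a)}
  through step 3 (pickup(c)): drop {holding(c)}, keep {clear(a), ontable(a)}, require {clear(c), handempty, ontable(c)}
    → {clear(a), clear(c), handempty, ontable(a), ontable(c)}
  through step 2 (putdown(a)): drop {clear(a), handempty, ontable(a)}, keep {clear(c), ontable(c)}, require {holding(a)}
    → {clear(c), holding(a), ontable(c)}
  through step 1 (pickup(a)): drop {holding(a)}, keep {clear(c), ontable(c)}, require {clear(a), handempty, ontable(a)}
    → {clear(a), clear(c), handempty, ontable(a), ontable(c)}

== RESULT ==
["clear(a)", "clear(c)", "handempty", "ontable(a)", "ontable(c)"]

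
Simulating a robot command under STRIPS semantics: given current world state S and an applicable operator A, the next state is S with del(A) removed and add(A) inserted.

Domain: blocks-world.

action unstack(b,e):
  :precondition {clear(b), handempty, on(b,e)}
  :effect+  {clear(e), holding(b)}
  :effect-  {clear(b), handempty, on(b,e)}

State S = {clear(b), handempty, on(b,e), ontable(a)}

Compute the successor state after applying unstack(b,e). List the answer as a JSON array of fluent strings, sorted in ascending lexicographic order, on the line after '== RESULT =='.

Compute (S \ del) ∪ add:
  pre ⊆ S: {clear(b), handempty, on(b,e)} ⊆ S  — applicable
  S \ del = {ontable(a)}
  ∪ add   = {clear(e), holding(b), ontable(a)}

== RESULT ==
["clear(e)", "holding(b)", "ontable(a)"]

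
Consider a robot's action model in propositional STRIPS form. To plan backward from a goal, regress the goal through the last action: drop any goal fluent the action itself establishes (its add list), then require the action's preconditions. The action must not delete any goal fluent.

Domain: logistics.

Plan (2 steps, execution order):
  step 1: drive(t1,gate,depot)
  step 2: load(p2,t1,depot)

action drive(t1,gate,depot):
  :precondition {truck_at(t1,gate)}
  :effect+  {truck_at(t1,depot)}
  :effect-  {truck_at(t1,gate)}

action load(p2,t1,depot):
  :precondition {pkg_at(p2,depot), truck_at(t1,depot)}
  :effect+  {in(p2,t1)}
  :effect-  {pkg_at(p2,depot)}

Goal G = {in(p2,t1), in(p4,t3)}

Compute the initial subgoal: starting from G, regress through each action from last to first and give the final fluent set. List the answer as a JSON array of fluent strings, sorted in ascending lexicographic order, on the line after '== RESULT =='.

Work backward from the goal:
  through step 2 (load(p2,t1,depot)): drop {in(p2,t1)}, keep {in(p4,t3)}, require {pkg_at(p2,depot), truck_at(t1,depot)}
    → {in(p4,t3), pkg_at(p2,depot), truck_at(t1,depot)}
  through step 1 (drive(t1,gate,depot)): drop {truck_at(t1,depot)}, keep {in(p4,t3), pkg_at(p2,depot)}, require {truck_at(t1,gate)}
    → {in(p4,t3), pkg_at(p2,depot), truck_at(t1,gate)}

== RESULT ==
["in(p4,t3)", "pkg_at(p2,depot)", "truck_at(t1,gate)"]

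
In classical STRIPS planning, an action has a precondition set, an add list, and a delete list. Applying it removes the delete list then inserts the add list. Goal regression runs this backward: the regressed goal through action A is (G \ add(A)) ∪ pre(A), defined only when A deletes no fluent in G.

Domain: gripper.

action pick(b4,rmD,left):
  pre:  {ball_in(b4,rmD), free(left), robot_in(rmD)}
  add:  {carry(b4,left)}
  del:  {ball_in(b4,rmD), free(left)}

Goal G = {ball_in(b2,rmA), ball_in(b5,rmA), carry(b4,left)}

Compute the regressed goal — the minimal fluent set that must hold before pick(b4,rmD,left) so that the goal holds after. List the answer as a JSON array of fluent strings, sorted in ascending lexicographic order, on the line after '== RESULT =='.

Compute (G \ add) ∪ pre:
  G ∩ del = {}  (empty — regression defined)
  G \ add = {ball_in(b2,rmA), ball_in(b5,rmA), carry(b4,left)} \ {carry(b4,left)} = {ball_in(b2,rmA), ball_in(b5,rmA)}
  ∪ pre   = {ball_in(b2,rmA), ball_in(b5,rmA)} ∪ {ball_in(b4,rmD), free(left), robot_in(rmD)}
          = {ball_in(b2,rmA), ball_in(b4,rmD), ball_in(b5,rmA), free(left), robot_in(rmD)}

== RESULT ==
["ball_in(b2,rmA)", "ball_in(b4,rmD)", "ball_in(b5,rmA)", "free(left)", "robot_in(rmD)"]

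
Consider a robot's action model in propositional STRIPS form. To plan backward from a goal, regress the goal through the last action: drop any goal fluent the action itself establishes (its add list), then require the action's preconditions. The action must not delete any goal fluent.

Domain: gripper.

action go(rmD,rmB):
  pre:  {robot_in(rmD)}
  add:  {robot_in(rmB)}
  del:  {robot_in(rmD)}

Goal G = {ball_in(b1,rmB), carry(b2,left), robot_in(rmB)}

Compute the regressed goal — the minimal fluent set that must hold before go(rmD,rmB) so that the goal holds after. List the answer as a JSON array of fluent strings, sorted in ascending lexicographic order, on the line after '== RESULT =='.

Regress:
  G ∩ del = {}  (empty — regression defined)
  G \ add = {ball_in(b1,rmB), carry(b2,left), robot_in(rmB)} \ {robot_in(rmB)} = {ball_in(b1,rmB), carry(b2,left)}
  ∪ pre   = {ball_in(b1,rmB), carry(b2,left)} ∪ {robot_in(rmD)}
          = {ball_in(b1,rmB), carry(b2,left), robot_in(rmD)}

== RESULT ==
["ball_in(b1,rmB)", "carry(b2,left)", "robot_in(rmD)"]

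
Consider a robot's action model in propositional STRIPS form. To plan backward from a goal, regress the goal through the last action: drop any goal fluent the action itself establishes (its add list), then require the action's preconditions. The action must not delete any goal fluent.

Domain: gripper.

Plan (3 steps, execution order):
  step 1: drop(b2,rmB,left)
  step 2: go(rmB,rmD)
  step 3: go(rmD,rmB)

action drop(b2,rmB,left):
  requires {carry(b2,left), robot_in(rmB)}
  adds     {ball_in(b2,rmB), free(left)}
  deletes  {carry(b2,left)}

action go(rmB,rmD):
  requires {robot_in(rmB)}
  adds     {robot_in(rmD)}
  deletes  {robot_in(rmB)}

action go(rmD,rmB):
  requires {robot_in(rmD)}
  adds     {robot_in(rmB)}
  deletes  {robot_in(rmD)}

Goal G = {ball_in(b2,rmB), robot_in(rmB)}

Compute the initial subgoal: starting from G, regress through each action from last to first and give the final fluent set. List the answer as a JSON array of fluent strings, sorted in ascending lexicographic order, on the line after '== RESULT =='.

Work backward from the goal:
  through step 3 (go(rmD,rmB)): drop {robot_in(rmB)}, keep {ball_in(b2,rmB)}, require {robot_in(rmD)}
    → {ball_in(b2,rmB), robot_in(rmD)}
  through step 2 (go(rmB,rmD)): drop {robot_in(rmD)}, keep {ball_in(b2,rmB)}, require {robot_in(rmB)}
    → {ball_in(b2,rmB), robot_in(rmB)}
  through step 1 (drop(b2,rmB,left)): drop {ball_in(b2,rmB)}, keep {robot_in(rmB)}, require {carry(b2,left), robot_in(rmB)}
    → {carry(b2,left), robot_in(rmB)}

== RESULT ==
["carry(b2,left)", "robot_in(rmB)"]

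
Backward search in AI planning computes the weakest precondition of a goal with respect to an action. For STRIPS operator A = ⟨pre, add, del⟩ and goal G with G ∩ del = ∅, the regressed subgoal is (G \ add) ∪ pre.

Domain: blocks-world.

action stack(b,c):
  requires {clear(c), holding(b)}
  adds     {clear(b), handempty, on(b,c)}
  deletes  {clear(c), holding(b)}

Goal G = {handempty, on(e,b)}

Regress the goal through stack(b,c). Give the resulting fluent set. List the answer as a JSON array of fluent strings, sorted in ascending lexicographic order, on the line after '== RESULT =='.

Compute (G \ add) ∪ pre:
  G ∩ del = {}  (empty — regression defined)
  G \ add = {handempty, on(e,b)} \ {clear(b), handempty, on(b,c)} = {on(e,b)}
  ∪ pre   = {on(e,b)} ∪ {clear(c), holding(b)}
          = {clear(c), holding(b), on(e,b)}

== RESULT ==
["clear(c)", "holding(b)", "on(e,b)"]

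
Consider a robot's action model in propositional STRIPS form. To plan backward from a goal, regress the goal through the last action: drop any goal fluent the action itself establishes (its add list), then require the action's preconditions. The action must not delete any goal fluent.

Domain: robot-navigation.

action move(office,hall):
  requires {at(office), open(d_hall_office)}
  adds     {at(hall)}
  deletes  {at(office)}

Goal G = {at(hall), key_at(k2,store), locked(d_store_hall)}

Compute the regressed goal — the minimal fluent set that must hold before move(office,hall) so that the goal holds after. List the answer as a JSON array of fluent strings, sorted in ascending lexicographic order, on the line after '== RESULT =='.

Regress:
  G ∩ del = {}  (empty — regression defined)
  G \ add = {at(hall), key_at(k2,store), locked(d_store_hall)} \ {at(hall)} = {key_at(k2,store), locked(d_store_hall)}
  ∪ pre   = {key_at(k2,store), locked(d_store_hall)} ∪ {at(office), open(d_hall_office)}
          = {at(office), key_at(k2,store), locked(d_store_hall), open(d_hall_office)}

== RESULT ==
["at(office)", "key_at(k2,store)", "locked(d_store_hall)", "open(d_hall_office)"]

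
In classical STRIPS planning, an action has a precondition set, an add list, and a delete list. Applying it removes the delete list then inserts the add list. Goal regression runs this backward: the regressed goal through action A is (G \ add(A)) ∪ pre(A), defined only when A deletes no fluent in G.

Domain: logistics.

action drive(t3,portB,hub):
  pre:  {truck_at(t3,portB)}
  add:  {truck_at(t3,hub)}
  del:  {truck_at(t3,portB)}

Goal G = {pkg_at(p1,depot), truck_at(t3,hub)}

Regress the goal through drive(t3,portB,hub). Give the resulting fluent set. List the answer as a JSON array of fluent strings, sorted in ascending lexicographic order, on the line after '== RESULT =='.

Compute (G \ add) ∪ pre:
  G ∩ del = {}  (empty — regression defined)
  G \ add = {pkg_at(p1,depot), truck_at(t3,hub)} \ {truck_at(t3,hub)} = {pkg_at(p1,depot)}
  ∪ pre   = {pkg_at(p1,depot)} ∪ {truck_at(t3,portB)}
          = {pkg_at(p1,depot), truck_at(t3,portB)}

== RESULT ==
["pkg_at(p1,depot)", "truck_at(t3,portB)"]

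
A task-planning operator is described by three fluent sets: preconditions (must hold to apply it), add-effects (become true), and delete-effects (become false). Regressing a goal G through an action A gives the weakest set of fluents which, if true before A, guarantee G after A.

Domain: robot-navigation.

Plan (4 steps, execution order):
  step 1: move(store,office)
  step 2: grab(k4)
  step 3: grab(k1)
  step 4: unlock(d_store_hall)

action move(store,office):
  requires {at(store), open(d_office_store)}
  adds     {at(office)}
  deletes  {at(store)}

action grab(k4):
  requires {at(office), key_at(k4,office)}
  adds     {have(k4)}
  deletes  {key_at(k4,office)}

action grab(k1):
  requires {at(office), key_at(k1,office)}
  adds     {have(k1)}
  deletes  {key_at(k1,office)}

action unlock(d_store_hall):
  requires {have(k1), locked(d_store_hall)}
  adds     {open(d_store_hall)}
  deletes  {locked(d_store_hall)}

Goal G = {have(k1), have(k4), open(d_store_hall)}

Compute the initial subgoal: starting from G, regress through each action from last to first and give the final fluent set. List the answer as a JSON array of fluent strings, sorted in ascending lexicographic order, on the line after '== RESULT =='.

Regress step by step:
  through step 4 (unlock(d_store_hall)): drop {open(d_store_hall)}, keep {have(k1), have(k4)}, require {have(k1), locked(d_store_hall)}
    → {have(k1), have(k4), locked(d_store_hall)}
  through step 3 (grab(k1)): drop {have(k1)}, keep {have(k4), locked(d_store_hall)}, require {at(office), key_at(k1,office)}
    → {at(office), have(k4), key_at(k1,office), locked(d_store_hall)}
  through step 2 (grab(k4)): drop {have(k4)}, keep {at(office), key_at(k1,office), locked(d_store_hall)}, require {at(office), key_at(k4,office)}
    → {at(office), key_at(k1,office), key_at(k4,office), locked(d_store_hall)}
  through step 1 (move(store,office)): drop {at(office)}, keep {key_at(k1,office), key_at(k4,office), locked(d_store_hall)}, require {at(store), open(d_office_store)}
    → {at(store), key_at(k1,office), key_at(k4,office), locked(d_store_hall), open(d_office_store)}

== RESULT ==
["at(store)", "key_at(k1,office)", "key_at(k4,office)", "locked(d_store_hall)", "open(d_office_store)"]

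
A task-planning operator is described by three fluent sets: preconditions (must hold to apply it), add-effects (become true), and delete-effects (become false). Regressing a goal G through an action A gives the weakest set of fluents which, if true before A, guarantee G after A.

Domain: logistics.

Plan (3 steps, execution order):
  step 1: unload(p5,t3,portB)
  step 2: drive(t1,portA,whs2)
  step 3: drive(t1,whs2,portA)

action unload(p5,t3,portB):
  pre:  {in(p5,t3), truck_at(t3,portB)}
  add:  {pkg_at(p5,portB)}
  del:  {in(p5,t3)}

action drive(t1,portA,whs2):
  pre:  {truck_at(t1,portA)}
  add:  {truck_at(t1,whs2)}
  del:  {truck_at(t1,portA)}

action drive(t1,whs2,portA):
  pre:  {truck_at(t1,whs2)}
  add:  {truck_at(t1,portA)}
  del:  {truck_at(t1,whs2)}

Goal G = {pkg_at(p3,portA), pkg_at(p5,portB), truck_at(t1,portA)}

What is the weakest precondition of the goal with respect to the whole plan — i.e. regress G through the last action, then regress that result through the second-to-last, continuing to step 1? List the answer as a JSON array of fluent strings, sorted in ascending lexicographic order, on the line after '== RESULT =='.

Work backward from the goal:
  through step 3 (drive(t1,whs2,portA)): drop {truck_at(t1,portA)}, keep {pkg_at(p3,portA), pkg_at(p5,portB)}, require {truck_at(t1,whs2)}
    → {pkg_at(p3,portA), pkg_at(p5,portB), truck_at(t1,whs2)}
  through step 2 (drive(t1,portA,whs2)): drop {truck_at(t1,whs2)}, keep {pkg_at(p3,portA), pkg_at(p5,portB)}, require {truck_at(t1,portA)}
    → {pkg_at(p3,portA), pkg_at(p5,portB), truck_at(t1,portA)}
  through step 1 (unload(p5,t3,portB)): drop {pkg_at(p5,portB)}, keep {pkg_at(p3,portA), truck_at(t1,portA)}, require {in(p5,t3), truck_at(t3,portB)}
    → {in(p5,t3), pkg_at(p3,portA), truck_at(t1,portA), truck_at(t3,portB)}

== RESULT ==
["in(p5,t3)", "pkg_at(p3,portA)", "truck_at(t1,portA)", "truck_at(t3,portB)"]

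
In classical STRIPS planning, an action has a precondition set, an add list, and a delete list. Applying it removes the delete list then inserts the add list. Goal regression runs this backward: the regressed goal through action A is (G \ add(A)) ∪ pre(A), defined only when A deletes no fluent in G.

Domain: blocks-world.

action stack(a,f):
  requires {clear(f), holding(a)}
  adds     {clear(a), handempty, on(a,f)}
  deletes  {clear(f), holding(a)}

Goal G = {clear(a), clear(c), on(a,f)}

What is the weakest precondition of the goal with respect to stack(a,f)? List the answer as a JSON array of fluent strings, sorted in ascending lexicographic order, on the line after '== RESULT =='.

Compute (G \ add) ∪ pre:
  G ∩ del = {}  (empty — regression defined)
  G \ add = {clear(a), clear(c), on(a,f)} \ {clear(a), handempty, on(a,f)} = {clear(c)}
  ∪ pre   = {clear(c)} ∪ {clear(f), holding(a)}
          = {clear(c), clear(f), holding(a)}

== RESULT ==
["clear(c)", "clear(f)", "holding(a)"]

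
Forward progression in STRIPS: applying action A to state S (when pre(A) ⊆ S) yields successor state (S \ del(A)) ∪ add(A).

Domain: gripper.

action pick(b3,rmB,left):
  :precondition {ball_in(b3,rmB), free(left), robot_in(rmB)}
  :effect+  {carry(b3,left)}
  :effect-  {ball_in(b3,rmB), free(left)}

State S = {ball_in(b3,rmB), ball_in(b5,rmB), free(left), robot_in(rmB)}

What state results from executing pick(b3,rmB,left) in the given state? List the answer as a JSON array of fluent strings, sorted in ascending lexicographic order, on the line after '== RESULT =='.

Progress:
  pre ⊆ S: {ball_in(b3,rmB), free(left), robot_in(rmB)} ⊆ S  — applicable
  S \ del = {ball_in(b5,rmB), robot_in(rmB)}
  ∪ add   = {ball_in(b5,rmB), carry(b3,left), robot_in(rmB)}

== RESULT ==
["ball_in(b5,rmB)", "carry(b3,left)", "robot_in(rmB)"]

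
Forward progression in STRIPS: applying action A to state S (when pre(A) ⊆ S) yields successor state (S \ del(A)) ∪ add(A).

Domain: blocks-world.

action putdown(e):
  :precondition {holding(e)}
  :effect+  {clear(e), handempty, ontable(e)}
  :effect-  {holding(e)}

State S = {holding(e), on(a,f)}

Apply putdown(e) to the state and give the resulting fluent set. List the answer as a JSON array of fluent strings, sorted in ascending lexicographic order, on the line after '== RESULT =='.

Progress:
  pre ⊆ S: {holding(e)} ⊆ S  — applicable
  S \ del = {on(a,f)}
  ∪ add   = {clear(e), handempty, on(a,f), ontable(e)}

== RESULT ==
["clear(e)", "handempty", "on(a,f)", "ontable(e)"]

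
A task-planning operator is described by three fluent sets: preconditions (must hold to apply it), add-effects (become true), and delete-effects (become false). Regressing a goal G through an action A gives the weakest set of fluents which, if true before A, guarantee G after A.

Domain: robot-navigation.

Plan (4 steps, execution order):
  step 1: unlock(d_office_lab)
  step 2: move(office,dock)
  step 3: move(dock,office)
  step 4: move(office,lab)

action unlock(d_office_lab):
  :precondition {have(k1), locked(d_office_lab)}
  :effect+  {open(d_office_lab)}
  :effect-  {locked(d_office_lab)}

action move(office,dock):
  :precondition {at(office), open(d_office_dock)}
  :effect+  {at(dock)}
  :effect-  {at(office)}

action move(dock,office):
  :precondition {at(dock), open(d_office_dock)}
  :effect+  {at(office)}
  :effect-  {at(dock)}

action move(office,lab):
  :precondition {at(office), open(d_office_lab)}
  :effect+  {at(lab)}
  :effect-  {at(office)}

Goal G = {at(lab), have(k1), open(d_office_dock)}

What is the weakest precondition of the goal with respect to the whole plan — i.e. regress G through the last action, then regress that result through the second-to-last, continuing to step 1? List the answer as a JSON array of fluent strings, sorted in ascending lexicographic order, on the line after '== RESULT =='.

Regress step by step:
  through step 4 (move(office,lab)): drop {at(lab)}, keep {have(k1), open(d_office_dock)}, require {at(office), open(d_office_lab)}
    → {at(office), have(k1), open(d_office_dock), open(d_office_lab)}
  through step 3 (move(dock,office)): drop {at(office)}, keep {have(k1), open(d_office_dock), open(d_office_lab)}, require {at(dock), open(d_office_dock)}
    → {at(dock), have(k1), open(d_office_dock), open(d_office_lab)}
  through step 2 (move(office,dock)): drop {at(dock)}, keep {have(k1), open(d_office_dock), open(d_office_lab)}, require {at(office), open(d_office_dock)}
    → {at(office), have(k1), open(d_office_dock), open(d_office_lab)}
  through step 1 (unlock(d_office_lab)): drop {open(d_office_lab)}, keep {at(office), have(k1), open(d_office_dock)}, require {have(k1), locked(d_office_lab)}
    → {at(office), have(k1), locked(d_office_lab), open(d_office_dock)}

== RESULT ==
["at(office)", "have(k1)", "locked(d_office_lab)", "open(d_office_dock)"]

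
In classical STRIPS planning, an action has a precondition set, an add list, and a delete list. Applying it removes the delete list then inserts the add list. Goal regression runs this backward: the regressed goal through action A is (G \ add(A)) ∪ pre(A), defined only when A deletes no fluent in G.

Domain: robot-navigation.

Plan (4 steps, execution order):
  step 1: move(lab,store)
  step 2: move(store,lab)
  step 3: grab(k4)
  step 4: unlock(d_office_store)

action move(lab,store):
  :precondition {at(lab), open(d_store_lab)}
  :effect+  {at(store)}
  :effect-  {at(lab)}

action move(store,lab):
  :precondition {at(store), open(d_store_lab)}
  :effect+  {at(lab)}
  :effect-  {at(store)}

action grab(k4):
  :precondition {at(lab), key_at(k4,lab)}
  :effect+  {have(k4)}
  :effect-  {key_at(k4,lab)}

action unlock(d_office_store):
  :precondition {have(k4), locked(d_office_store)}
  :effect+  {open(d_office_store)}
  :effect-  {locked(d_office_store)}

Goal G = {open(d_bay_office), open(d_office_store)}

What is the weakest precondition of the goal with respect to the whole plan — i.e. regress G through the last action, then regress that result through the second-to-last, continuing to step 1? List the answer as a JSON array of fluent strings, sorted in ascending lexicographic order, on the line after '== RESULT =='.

Regress step by step:
  through step 4 (unlock(d_office_store)): drop {open(d_office_store)}, keep {open(d_bay_office)}, require {have(k4), locked(d_office_store)}
    → {have(k4), locked(d_office_store), open(d_bay_office)}
  through step 3 (grab(k4)): drop {have(k4)}, keep {locked(d_office_store), open(d_bay_office)}, require {at(lab), key_at(k4,lab)}
    → {at(lab), key_at(k4,lab), locked(d_office_store), open(d_bay_office)}
  through step 2 (move(store,lab)): drop {at(lab)}, keep {key_at(k4,lab), locked(d_office_store), open(d_bay_office)}, require {at(store), open(d_store_lab)}
    → {at(store), key_at(k4,lab), locked(d_office_store), open(d_bay_office), open(d_store_lab)}
  through step 1 (move(lab,store)): drop {at(store)}, keep {key_at(k4,lab), locked(d_office_store), open(d_bay_office), open(d_store_lab)}, require {at(lab), open(d_store_lab)}
    → {at(lab), key_at(k4,lab), locked(d_office_store), open(d_bay_office), open(d_store_lab)}

== RESULT ==
["at(lab)", "key_at(k4,lab)", "locked(d_office_store)", "open(d_bay_office)", "open(d_store_lab)"]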